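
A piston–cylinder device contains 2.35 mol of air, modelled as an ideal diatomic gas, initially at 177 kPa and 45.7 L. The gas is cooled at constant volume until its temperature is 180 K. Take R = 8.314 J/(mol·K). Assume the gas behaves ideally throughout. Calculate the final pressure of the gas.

T₁ = P₁V₁/(nR) = 177×45.7/(2.35×8.314) = 414 K.
Isochoric: V stays 45.7 L; P/T = const ⇒ T₂ = 180 K, P₂ = 77.0 kPa.

77.0 kPa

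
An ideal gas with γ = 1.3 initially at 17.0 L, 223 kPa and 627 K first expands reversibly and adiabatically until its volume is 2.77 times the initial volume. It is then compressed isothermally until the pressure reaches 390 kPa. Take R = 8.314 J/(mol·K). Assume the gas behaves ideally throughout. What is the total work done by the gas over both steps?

-1930 J

n = P₁V₁/(RT₁) = 223×17.0/(8.314×627) = 0.727 mol.
Step 1 — Adiabatic: TV^(γ−1) = const ⇒ T₂ = 627×(0.361)^0.300 = 462 K; PV^γ = const ⇒ P₂ = 59.3 kPa.
ΔU = nCvΔT = 0.727×27.7×(462−627) = -3330 J.
Q = 0 for an adiabatic process, so W = −ΔU = 3330 J.
State after step 1: P = 59.3 kPa, V = 47.1 L, T = 462 K.
Step 2 — Isothermal: T stays 462 K; PV = const ⇒ V₂ = 7.16 L, P₂ = 390 kPa.
ΔU = 0 (ideal gas, T constant).
W = nRT ln(V₂/V₁) = 0.727×8.314×462×ln(0.152) = -5260 J.
Q = ΔU + W = -5260 J.
Net over both steps: W = -1930 J, Q = -5260 J, ΔU = -3330 J.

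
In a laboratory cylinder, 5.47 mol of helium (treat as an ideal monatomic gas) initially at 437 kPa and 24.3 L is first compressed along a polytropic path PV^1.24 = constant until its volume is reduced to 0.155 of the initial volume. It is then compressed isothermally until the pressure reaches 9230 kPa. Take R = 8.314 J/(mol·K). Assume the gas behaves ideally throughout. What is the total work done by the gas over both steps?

-37200 J

T₁ = P₁V₁/(nR) = 437×24.3/(5.47×8.314) = 234 K.
Step 1 — Polytropic n=1.24: T₂ = T₁(V₁/V₂)^(n−1) = 234×(6.45)^0.24 = 365 K; P₂ = P₁(V₁/V₂)^n = 4410 kPa.
W = (P₁V₁−P₂V₂)/(n−1) = (437×24.3−4410×3.77)/0.24 = -25000 J.
ΔU = nCvΔT = 5.47×12.5×(365−234) = 8990 J.
Q = ΔU + W = -16000 J.
State after step 1: P = 4410 kPa, V = 3.77 L, T = 365 K.
Step 2 — Isothermal: T stays 365 K; PV = const ⇒ V₂ = 1.80 L, P₂ = 9230 kPa.
ΔU = 0 (ideal gas, T constant).
W = nRT ln(V₂/V₁) = 5.47×8.314×365×ln(0.478) = -12300 J.
Q = ΔU + W = -12300 J.
Net over both steps: W = -37200 J, Q = -28200 J, ΔU = 8990 J.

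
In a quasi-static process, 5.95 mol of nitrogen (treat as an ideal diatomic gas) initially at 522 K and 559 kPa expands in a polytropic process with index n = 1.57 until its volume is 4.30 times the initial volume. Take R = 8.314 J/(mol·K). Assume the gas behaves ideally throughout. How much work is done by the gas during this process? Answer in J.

25600 J

V₁ = nRT₁/P₁ = 5.95×8.314×522/559 = 46.2 L.
Polytropic n=1.57: T₂ = T₁(V₁/V₂)^(n−1) = 522×(0.233)^0.57 = 227 K; P₂ = P₁(V₁/V₂)^n = 56.6 kPa.
W = (P₁V₁−P₂V₂)/(n−1) = (559×46.2−56.6×199)/0.57 = 25600 J.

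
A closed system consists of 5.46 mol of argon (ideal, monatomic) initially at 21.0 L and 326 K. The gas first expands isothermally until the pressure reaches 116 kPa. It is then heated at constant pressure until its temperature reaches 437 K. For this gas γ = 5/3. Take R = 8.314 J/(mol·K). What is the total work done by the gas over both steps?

31700 J

P₁ = nRT₁/V₁ = 5.46×8.314×326/21.0 = 705 kPa.
Step 1 — Isothermal: T stays 326 K; PV = const ⇒ V₂ = 128 L, P₂ = 116 kPa.
ΔU = 0 (ideal gas, T constant).
W = nRT ln(V₂/V₁) = 5.46×8.314×326×ln(6.07) = 26700 J.
Q = ΔU + W = 26700 J.
State after step 1: P = 116 kPa, V = 128 L, T = 326 K.
Step 2 — Isobaric: P stays 116 kPa; V/T = const ⇒ T₂ = 437 K, V₂ = 171 L.
W = PΔV = 116×(171−128) kPa·L = 5040 J.
ΔU = nCvΔT = 5.46×12.5×(437−326) = 7560 J.
Q = ΔU + W = nCpΔT = 12600 J.
Net over both steps: W = 31700 J, Q = 39300 J, ΔU = 7560 J.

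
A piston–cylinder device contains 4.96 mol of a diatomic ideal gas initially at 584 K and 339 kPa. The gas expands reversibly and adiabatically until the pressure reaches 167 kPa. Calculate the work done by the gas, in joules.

V₁ = nRT₁/P₁ = 4.96×8.314×584/339 = 71.0 L.
Adiabatic: T₂/T₁ = (P₂/P₁)^((γ−1)/γ) ⇒ T₂ = 584×(0.493)^0.286 = 477 K; V₂ = 118 L.
ΔU = nCvΔT = 4.96×20.8×(477−584) = -11000 J.
Q = 0 for an adiabatic process, so W = −ΔU = 11000 J.

11000 J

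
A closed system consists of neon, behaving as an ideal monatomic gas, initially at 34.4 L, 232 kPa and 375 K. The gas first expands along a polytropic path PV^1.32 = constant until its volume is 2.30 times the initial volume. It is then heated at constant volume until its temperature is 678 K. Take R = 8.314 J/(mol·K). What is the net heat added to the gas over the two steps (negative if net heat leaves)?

15500 J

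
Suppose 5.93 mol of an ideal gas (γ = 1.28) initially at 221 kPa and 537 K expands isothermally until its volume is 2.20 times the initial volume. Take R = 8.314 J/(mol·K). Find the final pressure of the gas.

100 kPa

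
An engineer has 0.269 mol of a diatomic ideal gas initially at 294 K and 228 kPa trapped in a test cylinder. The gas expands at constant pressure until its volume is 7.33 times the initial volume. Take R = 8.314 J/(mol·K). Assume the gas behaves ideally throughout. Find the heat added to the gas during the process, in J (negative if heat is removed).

14600 J

V₁ = nRT₁/P₁ = 0.269×8.314×294/228 = 2.88 L.
Isobaric: P stays 228 kPa; V/T = const ⇒ T₂ = 2160 K, V₂ = 21.1 L.
W = PΔV = 228×(21.1−2.88) kPa·L = 4160 J.
ΔU = nCvΔT = 0.269×20.8×(2160−294) = 10400 J.
Q = ΔU + W = nCpΔT = 14600 J.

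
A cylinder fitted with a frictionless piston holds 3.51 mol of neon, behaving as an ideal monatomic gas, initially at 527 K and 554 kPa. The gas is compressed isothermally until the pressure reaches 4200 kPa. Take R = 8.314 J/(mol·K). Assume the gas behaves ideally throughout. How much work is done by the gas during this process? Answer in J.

-31200 J

V₁ = nRT₁/P₁ = 3.51×8.314×527/554 = 27.8 L.
Isothermal: T stays 527 K; PV = const ⇒ V₂ = 3.66 L, P₂ = 4200 kPa.
W = nRT ln(V₂/V₁) = 3.51×8.314×527×ln(0.132) = -31200 J.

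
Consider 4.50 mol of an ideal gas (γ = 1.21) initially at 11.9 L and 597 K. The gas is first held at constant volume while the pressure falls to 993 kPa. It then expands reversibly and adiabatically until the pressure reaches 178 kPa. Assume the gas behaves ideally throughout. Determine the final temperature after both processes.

P₁ = nRT₁/V₁ = 4.50×8.314×597/11.9 = 1880 kPa.
Step 1 — Isochoric: V stays 11.9 L; P/T = const ⇒ T₂ = 316 K, P₂ = 993 kPa.
W = 0 (no volume change).
ΔU = nCvΔT = 4.50×39.6×(316−597) = -50100 J.
Q = ΔU = -50100 J.
State after step 1: P = 993 kPa, V = 11.9 L, T = 316 K.
Step 2 — Adiabatic: T₂/T₁ = (P₂/P₁)^((γ−1)/γ) ⇒ T₂ = 316×(0.179)^0.174 = 234 K; V₂ = 49.3 L.
ΔU = nCvΔT = 4.50×39.6×(234−316) = -14500 J.
Q = 0 for an adiabatic process, so W = −ΔU = 14500 J.
Net over both steps: W = 14500 J, Q = -50100 J, ΔU = -64600 J.

234 K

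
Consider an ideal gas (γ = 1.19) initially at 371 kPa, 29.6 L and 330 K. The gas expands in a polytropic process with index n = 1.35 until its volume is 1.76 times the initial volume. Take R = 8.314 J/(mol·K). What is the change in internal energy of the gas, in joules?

-10400 J

n = P₁V₁/(RT₁) = 371×29.6/(8.314×330) = 4.00 mol.
Polytropic n=1.35: T₂ = T₁(V₁/V₂)^(n−1) = 330×(0.568)^0.35 = 271 K; P₂ = P₁(V₁/V₂)^n = 173 kPa.
For an ideal gas ΔU = nCvΔT with Cv = R/(γ−1) = 43.8 J/(mol·K).
ΔU = 4.00×43.8×(271−330) = -10400 J.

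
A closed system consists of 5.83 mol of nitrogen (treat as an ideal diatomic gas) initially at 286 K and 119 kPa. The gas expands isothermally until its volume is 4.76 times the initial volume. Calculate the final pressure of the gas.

25.0 kPa

V₁ = nRT₁/P₁ = 5.83×8.314×286/119 = 116 L.
Isothermal: T stays 286 K; PV = const ⇒ V₂ = 555 L, P₂ = 25.0 kPa.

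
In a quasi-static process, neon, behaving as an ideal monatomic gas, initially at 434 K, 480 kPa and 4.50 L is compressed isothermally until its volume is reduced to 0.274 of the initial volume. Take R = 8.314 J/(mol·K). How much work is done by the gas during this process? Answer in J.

n = P₁V₁/(RT₁) = 480×4.50/(8.314×434) = 0.599 mol.
Isothermal: T stays 434 K; PV = const ⇒ V₂ = 1.23 L, P₂ = 1750 kPa.
W = nRT ln(V₂/V₁) = 0.599×8.314×434×ln(0.274) = -2800 J.

-2800 J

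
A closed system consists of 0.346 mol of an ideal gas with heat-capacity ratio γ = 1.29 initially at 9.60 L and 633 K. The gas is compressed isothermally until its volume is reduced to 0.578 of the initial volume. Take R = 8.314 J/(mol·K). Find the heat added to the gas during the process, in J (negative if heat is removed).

-998 J

P₁ = nRT₁/V₁ = 0.346×8.314×633/9.60 = 190 kPa.
Isothermal: T stays 633 K; PV = const ⇒ V₂ = 5.55 L, P₂ = 328 kPa.
ΔU = 0 (ideal gas, T constant).
W = nRT ln(V₂/V₁) = 0.346×8.314×633×ln(0.578) = -998 J.
Q = ΔU + W = -998 J.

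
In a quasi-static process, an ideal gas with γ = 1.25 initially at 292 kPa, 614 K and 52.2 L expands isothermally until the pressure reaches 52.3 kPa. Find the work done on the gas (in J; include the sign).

-26200 J

n = P₁V₁/(RT₁) = 292×52.2/(8.314×614) = 2.99 mol.
Isothermal: T stays 614 K; PV = const ⇒ V₂ = 291 L, P₂ = 52.3 kPa.
W = nRT ln(V₂/V₁) = 2.99×8.314×614×ln(5.58) = 26200 J.
Work done on the gas = −W_by = -26200 J.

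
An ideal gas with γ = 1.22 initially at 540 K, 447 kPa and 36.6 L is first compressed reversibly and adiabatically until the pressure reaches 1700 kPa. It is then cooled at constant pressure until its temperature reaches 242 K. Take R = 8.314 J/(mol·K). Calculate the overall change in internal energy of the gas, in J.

-41000 J

n = P₁V₁/(RT₁) = 447×36.6/(8.314×540) = 3.64 mol.
Step 1 — Adiabatic: T₂/T₁ = (P₂/P₁)^((γ−1)/γ) ⇒ T₂ = 540×(3.80)^0.180 = 687 K; V₂ = 12.2 L.
ΔU = nCvΔT = 3.64×37.8×(687−540) = 20300 J.
Q = 0 for an adiabatic process, so W = −ΔU = -20300 J.
State after step 1: P = 1700 kPa, V = 12.2 L, T = 687 K.
Step 2 — Isobaric: P stays 1700 kPa; V/T = const ⇒ T₂ = 242 K, V₂ = 4.31 L.
W = PΔV = 1700×(4.31−12.2) kPa·L = -13500 J.
ΔU = nCvΔT = 3.64×37.8×(242−687) = -61300 J.
Q = ΔU + W = nCpΔT = -74800 J.
Net over both steps: W = -33700 J, Q = -74800 J, ΔU = -41000 J.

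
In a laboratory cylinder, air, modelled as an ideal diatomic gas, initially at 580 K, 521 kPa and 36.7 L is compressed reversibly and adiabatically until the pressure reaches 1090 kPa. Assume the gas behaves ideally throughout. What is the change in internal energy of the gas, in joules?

11200 J

n = P₁V₁/(RT₁) = 521×36.7/(8.314×580) = 3.97 mol.
Adiabatic: T₂/T₁ = (P₂/P₁)^((γ−1)/γ) ⇒ T₂ = 580×(2.09)^0.286 = 716 K; V₂ = 21.7 L.
For an ideal gas ΔU = nCvΔT with Cv = (5/2)R = 20.8 J/(mol·K).
ΔU = 3.97×20.8×(716−580) = 11200 J.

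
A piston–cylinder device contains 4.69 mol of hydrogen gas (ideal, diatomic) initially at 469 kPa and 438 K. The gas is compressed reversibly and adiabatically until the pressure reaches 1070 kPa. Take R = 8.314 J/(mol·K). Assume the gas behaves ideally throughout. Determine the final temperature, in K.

V₁ = nRT₁/P₁ = 4.69×8.314×438/469 = 36.4 L.
Adiabatic: T₂/T₁ = (P₂/P₁)^((γ−1)/γ) ⇒ T₂ = 438×(2.28)^0.286 = 554 K; V₂ = 20.2 L.

554 K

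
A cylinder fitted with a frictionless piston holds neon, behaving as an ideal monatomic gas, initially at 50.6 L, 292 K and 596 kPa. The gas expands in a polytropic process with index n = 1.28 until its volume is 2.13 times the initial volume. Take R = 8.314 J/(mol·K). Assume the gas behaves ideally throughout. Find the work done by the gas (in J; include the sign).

20600 J

n = P₁V₁/(RT₁) = 596×50.6/(8.314×292) = 12.4 mol.
Polytropic n=1.28: T₂ = T₁(V₁/V₂)^(n−1) = 292×(0.469)^0.28 = 236 K; P₂ = P₁(V₁/V₂)^n = 226 kPa.
W = (P₁V₁−P₂V₂)/(n−1) = (596×50.6−226×108)/0.28 = 20600 J.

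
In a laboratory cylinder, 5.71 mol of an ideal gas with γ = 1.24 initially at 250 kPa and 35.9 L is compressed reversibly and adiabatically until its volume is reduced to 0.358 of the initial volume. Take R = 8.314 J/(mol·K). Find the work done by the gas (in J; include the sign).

T₁ = P₁V₁/(nR) = 250×35.9/(5.71×8.314) = 189 K.
Adiabatic: TV^(γ−1) = const ⇒ T₂ = 189×(2.79)^0.240 = 242 K; PV^γ = const ⇒ P₂ = 894 kPa.
ΔU = nCvΔT = 5.71×34.6×(242−189) = 10500 J.
Q = 0 for an adiabatic process, so W = −ΔU = -10500 J.

-10500 J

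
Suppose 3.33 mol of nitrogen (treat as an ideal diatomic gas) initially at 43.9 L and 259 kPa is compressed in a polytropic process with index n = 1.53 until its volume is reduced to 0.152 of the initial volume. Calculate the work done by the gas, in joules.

-36800 J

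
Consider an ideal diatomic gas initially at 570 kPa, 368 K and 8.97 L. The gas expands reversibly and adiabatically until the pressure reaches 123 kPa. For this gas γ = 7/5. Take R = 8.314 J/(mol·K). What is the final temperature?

237 K

Adiabatic: T₂/T₁ = (P₂/P₁)^((γ−1)/γ) ⇒ T₂ = 368×(0.216)^0.286 = 237 K; V₂ = 26.8 L.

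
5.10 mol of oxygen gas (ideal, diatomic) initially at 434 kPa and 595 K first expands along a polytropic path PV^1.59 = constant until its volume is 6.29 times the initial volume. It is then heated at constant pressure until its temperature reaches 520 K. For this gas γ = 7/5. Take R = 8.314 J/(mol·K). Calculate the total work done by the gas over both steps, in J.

V₁ = nRT₁/P₁ = 5.10×8.314×595/434 = 58.1 L.
Step 1 — Polytropic n=1.59: T₂ = T₁(V₁/V₂)^(n−1) = 595×(0.159)^0.59 = 201 K; P₂ = P₁(V₁/V₂)^n = 23.3 kPa.
W = (P₁V₁−P₂V₂)/(n−1) = (434×58.1−23.3×366)/0.59 = 28300 J.
ΔU = nCvΔT = 5.10×20.8×(201−595) = -41800 J.
Q = ΔU + W = -13400 J.
State after step 1: P = 23.3 kPa, V = 366 L, T = 201 K.
Step 2 — Isobaric: P stays 23.3 kPa; V/T = const ⇒ T₂ = 520 K, V₂ = 946 L.
W = PΔV = 23.3×(946−366) kPa·L = 13500 J.
ΔU = nCvΔT = 5.10×20.8×(520−201) = 33800 J.
Q = ΔU + W = nCpΔT = 47300 J.
Net over both steps: W = 41800 J, Q = 33900 J, ΔU = -7950 J.

41800 J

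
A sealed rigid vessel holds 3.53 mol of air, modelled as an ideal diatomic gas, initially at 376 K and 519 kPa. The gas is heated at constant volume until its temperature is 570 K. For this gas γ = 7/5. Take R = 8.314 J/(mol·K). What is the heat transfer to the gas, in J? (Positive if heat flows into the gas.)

V₁ = nRT₁/P₁ = 3.53×8.314×376/519 = 21.3 L.
Isochoric: V stays 21.3 L; P/T = const ⇒ T₂ = 570 K, P₂ = 787 kPa.
W = 0 (no volume change).
ΔU = nCvΔT = 3.53×20.8×(570−376) = 14200 J.
Q = ΔU = 14200 J.

14200 J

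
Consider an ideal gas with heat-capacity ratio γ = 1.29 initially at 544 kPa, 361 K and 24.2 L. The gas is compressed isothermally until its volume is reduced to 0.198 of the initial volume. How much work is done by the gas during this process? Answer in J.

-21300 J

n = P₁V₁/(RT₁) = 544×24.2/(8.314×361) = 4.39 mol.
Isothermal: T stays 361 K; PV = const ⇒ V₂ = 4.79 L, P₂ = 2750 kPa.
W = nRT ln(V₂/V₁) = 4.39×8.314×361×ln(0.198) = -21300 J.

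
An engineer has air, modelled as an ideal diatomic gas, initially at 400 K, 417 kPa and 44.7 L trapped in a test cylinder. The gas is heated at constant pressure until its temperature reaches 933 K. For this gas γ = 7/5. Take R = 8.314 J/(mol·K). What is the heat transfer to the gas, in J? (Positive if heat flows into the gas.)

n = P₁V₁/(RT₁) = 417×44.7/(8.314×400) = 5.60 mol.
Isobaric: P stays 417 kPa; V/T = const ⇒ T₂ = 933 K, V₂ = 104 L.
W = PΔV = 417×(104−44.7) kPa·L = 24800 J.
ΔU = nCvΔT = 5.60×20.8×(933−400) = 62100 J.
Q = ΔU + W = nCpΔT = 86900 J.

86900 J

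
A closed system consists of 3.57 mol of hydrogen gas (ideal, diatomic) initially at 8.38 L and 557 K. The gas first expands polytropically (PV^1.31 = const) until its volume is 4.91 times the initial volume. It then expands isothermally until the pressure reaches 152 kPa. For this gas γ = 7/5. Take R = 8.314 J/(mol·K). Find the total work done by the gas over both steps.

25600 J

P₁ = nRT₁/V₁ = 3.57×8.314×557/8.38 = 1970 kPa.
Step 1 — Polytropic n=1.31: T₂ = T₁(V₁/V₂)^(n−1) = 557×(0.204)^0.31 = 340 K; P₂ = P₁(V₁/V₂)^n = 245 kPa.
W = (P₁V₁−P₂V₂)/(n−1) = (1970×8.38−245×41.1)/0.31 = 20800 J.
ΔU = nCvΔT = 3.57×20.8×(340−557) = -16100 J.
Q = ΔU + W = 4670 J.
State after step 1: P = 245 kPa, V = 41.1 L, T = 340 K.
Step 2 — Isothermal: T stays 340 K; PV = const ⇒ V₂ = 66.4 L, P₂ = 152 kPa.
ΔU = 0 (ideal gas, T constant).
W = nRT ln(V₂/V₁) = 3.57×8.314×340×ln(1.61) = 4830 J.
Q = ΔU + W = 4830 J.
Net over both steps: W = 25600 J, Q = 9510 J, ΔU = -16100 J.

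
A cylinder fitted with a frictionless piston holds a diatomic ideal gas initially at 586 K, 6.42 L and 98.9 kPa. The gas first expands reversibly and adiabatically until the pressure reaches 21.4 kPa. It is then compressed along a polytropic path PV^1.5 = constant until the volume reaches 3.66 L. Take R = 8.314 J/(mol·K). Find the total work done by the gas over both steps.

-494 J

n = P₁V₁/(RT₁) = 98.9×6.42/(8.314×586) = 0.130 mol.
Step 1 — Adiabatic: T₂/T₁ = (P₂/P₁)^((γ−1)/γ) ⇒ T₂ = 586×(0.216)^0.286 = 378 K; V₂ = 19.2 L.
ΔU = nCvΔT = 0.130×20.8×(378−586) = -562 J.
Q = 0 for an adiabatic process, so W = −ΔU = 562 J.
State after step 1: P = 21.4 kPa, V = 19.2 L, T = 378 K.
Step 2 — Polytropic n=1.5: T₂ = T₁(V₁/V₂)^(n−1) = 378×(5.23)^0.50 = 866 K; P₂ = P₁(V₁/V₂)^n = 256 kPa.
W = (P₁V₁−P₂V₂)/(n−1) = (21.4×19.2−256×3.66)/0.50 = -1060 J.
ΔU = nCvΔT = 0.130×20.8×(866−378) = 1320 J.
Q = ΔU + W = 264 J.
Net over both steps: W = -494 J, Q = 264 J, ΔU = 758 J.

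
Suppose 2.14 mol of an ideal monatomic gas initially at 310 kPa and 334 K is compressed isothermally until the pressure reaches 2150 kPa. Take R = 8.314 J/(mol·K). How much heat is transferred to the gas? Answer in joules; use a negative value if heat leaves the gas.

-11500 J

V₁ = nRT₁/P₁ = 2.14×8.314×334/310 = 19.2 L.
Isothermal: T stays 334 K; PV = const ⇒ V₂ = 2.76 L, P₂ = 2150 kPa.
ΔU = 0 (ideal gas, T constant).
W = nRT ln(V₂/V₁) = 2.14×8.314×334×ln(0.144) = -11500 J.
Q = ΔU + W = -11500 J.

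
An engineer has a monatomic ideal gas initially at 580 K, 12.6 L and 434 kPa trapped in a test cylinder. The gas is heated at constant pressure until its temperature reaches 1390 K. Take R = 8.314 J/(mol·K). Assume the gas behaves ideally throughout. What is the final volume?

Isobaric: P stays 434 kPa; V/T = const ⇒ T₂ = 1390 K, V₂ = 30.2 L.

30.2 L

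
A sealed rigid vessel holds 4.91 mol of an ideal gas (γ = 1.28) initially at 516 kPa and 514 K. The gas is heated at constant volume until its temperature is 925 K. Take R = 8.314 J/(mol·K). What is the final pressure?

V₁ = nRT₁/P₁ = 4.91×8.314×514/516 = 40.7 L.
Isochoric: V stays 40.7 L; P/T = const ⇒ T₂ = 925 K, P₂ = 929 kPa.

929 kPa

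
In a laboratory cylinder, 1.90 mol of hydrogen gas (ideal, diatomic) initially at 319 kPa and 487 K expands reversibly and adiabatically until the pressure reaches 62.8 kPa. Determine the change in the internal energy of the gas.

V₁ = nRT₁/P₁ = 1.90×8.314×487/319 = 24.1 L.
Adiabatic: T₂/T₁ = (P₂/P₁)^((γ−1)/γ) ⇒ T₂ = 487×(0.197)^0.286 = 306 K; V₂ = 77.0 L.
For an ideal gas ΔU = nCvΔT with Cv = (5/2)R = 20.8 J/(mol·K).
ΔU = 1.90×20.8×(306−487) = -7140 J.

-7140 J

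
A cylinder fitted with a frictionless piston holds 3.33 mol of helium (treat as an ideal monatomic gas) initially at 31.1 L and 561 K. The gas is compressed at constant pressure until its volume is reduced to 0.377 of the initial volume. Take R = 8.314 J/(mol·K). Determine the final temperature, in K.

P₁ = nRT₁/V₁ = 3.33×8.314×561/31.1 = 499 kPa.
Isobaric: P stays 499 kPa; V/T = const ⇒ T₂ = 211 K, V₂ = 11.7 L.

211 K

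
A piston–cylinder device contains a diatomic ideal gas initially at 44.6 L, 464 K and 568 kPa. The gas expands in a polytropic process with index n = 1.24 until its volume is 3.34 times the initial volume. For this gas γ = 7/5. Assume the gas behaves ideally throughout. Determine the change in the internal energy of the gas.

n = P₁V₁/(RT₁) = 568×44.6/(8.314×464) = 6.57 mol.
Polytropic n=1.24: T₂ = T₁(V₁/V₂)^(n−1) = 464×(0.299)^0.24 = 347 K; P₂ = P₁(V₁/V₂)^n = 127 kPa.
For an ideal gas ΔU = nCvΔT with Cv = (5/2)R = 20.8 J/(mol·K).
ΔU = 6.57×20.8×(347−464) = -15900 J.

-15900 J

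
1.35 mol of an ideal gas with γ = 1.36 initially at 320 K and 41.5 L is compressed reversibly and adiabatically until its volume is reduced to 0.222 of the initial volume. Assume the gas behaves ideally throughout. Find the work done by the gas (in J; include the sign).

-7170 J

P₁ = nRT₁/V₁ = 1.35×8.314×320/41.5 = 86.5 kPa.
Adiabatic: TV^(γ−1) = const ⇒ T₂ = 320×(4.50)^0.360 = 550 K; PV^γ = const ⇒ P₂ = 670 kPa.
ΔU = nCvΔT = 1.35×23.1×(550−320) = 7170 J.
Q = 0 for an adiabatic process, so W = −ΔU = -7170 J.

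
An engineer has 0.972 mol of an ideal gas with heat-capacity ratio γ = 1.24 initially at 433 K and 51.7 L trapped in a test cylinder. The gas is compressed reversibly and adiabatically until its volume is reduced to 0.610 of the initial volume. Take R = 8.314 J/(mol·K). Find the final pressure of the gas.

125 kPa

P₁ = nRT₁/V₁ = 0.972×8.314×433/51.7 = 67.7 kPa.
Adiabatic: TV^(γ−1) = const ⇒ T₂ = 433×(1.64)^0.240 = 488 K; PV^γ = const ⇒ P₂ = 125 kPa.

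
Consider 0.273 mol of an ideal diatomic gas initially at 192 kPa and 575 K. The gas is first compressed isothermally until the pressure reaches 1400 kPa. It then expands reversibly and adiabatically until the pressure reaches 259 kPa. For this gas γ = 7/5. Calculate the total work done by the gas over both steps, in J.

-1340 J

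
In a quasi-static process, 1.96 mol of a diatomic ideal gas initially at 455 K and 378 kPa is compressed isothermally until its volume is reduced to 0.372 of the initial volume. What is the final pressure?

1020 kPa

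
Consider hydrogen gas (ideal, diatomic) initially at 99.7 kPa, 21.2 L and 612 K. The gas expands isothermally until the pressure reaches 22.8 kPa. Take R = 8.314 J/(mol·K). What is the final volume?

92.7 L

Isothermal: T stays 612 K; PV = const ⇒ V₂ = 92.7 L, P₂ = 22.8 kPa.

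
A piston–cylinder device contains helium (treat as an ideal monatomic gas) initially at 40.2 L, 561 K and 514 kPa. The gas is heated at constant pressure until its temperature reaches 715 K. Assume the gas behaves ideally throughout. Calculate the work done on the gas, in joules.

-5670 J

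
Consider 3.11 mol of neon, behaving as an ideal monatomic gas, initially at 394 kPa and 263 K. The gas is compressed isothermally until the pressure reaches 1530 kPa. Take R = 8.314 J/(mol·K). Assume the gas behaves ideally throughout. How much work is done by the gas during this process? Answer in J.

-9230 J

V₁ = nRT₁/P₁ = 3.11×8.314×263/394 = 17.3 L.
Isothermal: T stays 263 K; PV = const ⇒ V₂ = 4.44 L, P₂ = 1530 kPa.
W = nRT ln(V₂/V₁) = 3.11×8.314×263×ln(0.258) = -9230 J.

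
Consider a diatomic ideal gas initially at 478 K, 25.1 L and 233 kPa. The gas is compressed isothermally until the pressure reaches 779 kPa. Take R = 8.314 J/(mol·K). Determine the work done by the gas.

n = P₁V₁/(RT₁) = 233×25.1/(8.314×478) = 1.47 mol.
Isothermal: T stays 478 K; PV = const ⇒ V₂ = 7.51 L, P₂ = 779 kPa.
W = nRT ln(V₂/V₁) = 1.47×8.314×478×ln(0.299) = -7060 J.

-7060 J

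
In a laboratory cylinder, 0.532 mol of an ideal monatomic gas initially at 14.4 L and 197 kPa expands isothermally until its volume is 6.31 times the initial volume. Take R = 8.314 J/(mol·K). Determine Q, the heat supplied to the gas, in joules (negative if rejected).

T₁ = P₁V₁/(nR) = 197×14.4/(0.532×8.314) = 641 K.
Isothermal: T stays 641 K; PV = const ⇒ V₂ = 90.9 L, P₂ = 31.2 kPa.
ΔU = 0 (ideal gas, T constant).
W = nRT ln(V₂/V₁) = 0.532×8.314×641×ln(6.31) = 5230 J.
Q = ΔU + W = 5230 J.

5230 J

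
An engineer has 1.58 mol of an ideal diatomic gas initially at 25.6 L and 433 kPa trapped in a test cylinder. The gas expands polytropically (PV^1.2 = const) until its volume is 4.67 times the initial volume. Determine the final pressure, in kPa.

68.1 kPa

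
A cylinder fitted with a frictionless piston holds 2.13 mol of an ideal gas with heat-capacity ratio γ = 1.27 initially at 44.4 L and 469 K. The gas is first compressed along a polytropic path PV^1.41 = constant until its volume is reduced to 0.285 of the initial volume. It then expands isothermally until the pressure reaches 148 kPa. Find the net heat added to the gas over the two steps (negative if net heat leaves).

P₁ = nRT₁/V₁ = 2.13×8.314×469/44.4 = 187 kPa.
Step 1 — Polytropic n=1.41: T₂ = T₁(V₁/V₂)^(n−1) = 469×(3.51)^0.41 = 785 K; P₂ = P₁(V₁/V₂)^n = 1100 kPa.
W = (P₁V₁−P₂V₂)/(n−1) = (187×44.4−1100×12.7)/0.41 = -13600 J.
ΔU = nCvΔT = 2.13×30.8×(785−469) = 20700 J.
Q = ΔU + W = 7070 J.
State after step 1: P = 1100 kPa, V = 12.7 L, T = 785 K.
Step 2 — Isothermal: T stays 785 K; PV = const ⇒ V₂ = 93.9 L, P₂ = 148 kPa.
ΔU = 0 (ideal gas, T constant).
W = nRT ln(V₂/V₁) = 2.13×8.314×785×ln(7.42) = 27800 J.
Q = ΔU + W = 27800 J.
Net over both steps: W = 14200 J, Q = 34900 J, ΔU = 20700 J.

34900 J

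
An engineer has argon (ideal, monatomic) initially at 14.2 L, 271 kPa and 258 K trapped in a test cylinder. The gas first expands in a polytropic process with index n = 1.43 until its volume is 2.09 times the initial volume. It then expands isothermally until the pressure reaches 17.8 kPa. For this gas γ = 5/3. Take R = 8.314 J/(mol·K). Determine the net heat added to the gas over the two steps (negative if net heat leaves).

5540 J

n = P₁V₁/(RT₁) = 271×14.2/(8.314×258) = 1.79 mol.
Step 1 — Polytropic n=1.43: T₂ = T₁(V₁/V₂)^(n−1) = 258×(0.478)^0.43 = 188 K; P₂ = P₁(V₁/V₂)^n = 94.4 kPa.
W = (P₁V₁−P₂V₂)/(n−1) = (271×14.2−94.4×29.7)/0.43 = 2430 J.
ΔU = nCvΔT = 1.79×12.5×(188−258) = -1570 J.
Q = ΔU + W = 863 J.
State after step 1: P = 94.4 kPa, V = 29.7 L, T = 188 K.
Step 2 — Isothermal: T stays 188 K; PV = const ⇒ V₂ = 157 L, P₂ = 17.8 kPa.
ΔU = 0 (ideal gas, T constant).
W = nRT ln(V₂/V₁) = 1.79×8.314×188×ln(5.31) = 4680 J.
Q = ΔU + W = 4680 J.
Net over both steps: W = 7110 J, Q = 5540 J, ΔU = -1570 J.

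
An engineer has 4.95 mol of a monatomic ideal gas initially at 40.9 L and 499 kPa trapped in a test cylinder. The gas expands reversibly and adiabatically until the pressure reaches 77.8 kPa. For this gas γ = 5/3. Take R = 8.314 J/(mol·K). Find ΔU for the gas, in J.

-16100 J

T₁ = P₁V₁/(nR) = 499×40.9/(4.95×8.314) = 496 K.
Adiabatic: T₂/T₁ = (P₂/P₁)^((γ−1)/γ) ⇒ T₂ = 496×(0.156)^0.400 = 236 K; V₂ = 125 L.
For an ideal gas ΔU = nCvΔT with Cv = (3/2)R = 12.5 J/(mol·K).
ΔU = 4.95×12.5×(236−496) = -16100 J.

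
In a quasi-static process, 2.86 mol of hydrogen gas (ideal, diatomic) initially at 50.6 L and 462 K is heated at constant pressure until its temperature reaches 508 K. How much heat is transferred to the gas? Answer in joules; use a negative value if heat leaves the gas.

3830 J

P₁ = nRT₁/V₁ = 2.86×8.314×462/50.6 = 217 kPa.
Isobaric: P stays 217 kPa; V/T = const ⇒ T₂ = 508 K, V₂ = 55.6 L.
W = PΔV = 217×(55.6−50.6) kPa·L = 1090 J.
ΔU = nCvΔT = 2.86×20.8×(508−462) = 2730 J.
Q = ΔU + W = nCpΔT = 3830 J.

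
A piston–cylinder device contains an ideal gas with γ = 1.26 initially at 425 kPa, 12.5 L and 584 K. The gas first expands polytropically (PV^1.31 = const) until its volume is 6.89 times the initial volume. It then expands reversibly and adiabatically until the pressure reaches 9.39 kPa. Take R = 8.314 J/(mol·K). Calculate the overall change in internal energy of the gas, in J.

n = P₁V₁/(RT₁) = 425×12.5/(8.314×584) = 1.09 mol.
Step 1 — Polytropic n=1.31: T₂ = T₁(V₁/V₂)^(n−1) = 584×(0.145)^0.31 = 321 K; P₂ = P₁(V₁/V₂)^n = 33.9 kPa.
W = (P₁V₁−P₂V₂)/(n−1) = (425×12.5−33.9×86.1)/0.31 = 7720 J.
ΔU = nCvΔT = 1.09×32.0×(321−584) = -9200 J.
Q = ΔU + W = -1480 J.
State after step 1: P = 33.9 kPa, V = 86.1 L, T = 321 K.
Step 2 — Adiabatic: T₂/T₁ = (P₂/P₁)^((γ−1)/γ) ⇒ T₂ = 321×(0.277)^0.206 = 246 K; V₂ = 239 L.
ΔU = nCvΔT = 1.09×32.0×(246−321) = -2610 J.
Q = 0 for an adiabatic process, so W = −ΔU = 2610 J.
Net over both steps: W = 10300 J, Q = -1480 J, ΔU = -11800 J.

-11800 J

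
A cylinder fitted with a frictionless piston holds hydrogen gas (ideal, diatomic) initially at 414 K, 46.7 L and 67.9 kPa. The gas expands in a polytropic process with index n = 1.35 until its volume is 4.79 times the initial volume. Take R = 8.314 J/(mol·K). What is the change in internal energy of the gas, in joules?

n = P₁V₁/(RT₁) = 67.9×46.7/(8.314×414) = 0.921 mol.
Polytropic n=1.35: T₂ = T₁(V₁/V₂)^(n−1) = 414×(0.209)^0.35 = 239 K; P₂ = P₁(V₁/V₂)^n = 8.19 kPa.
For an ideal gas ΔU = nCvΔT with Cv = (5/2)R = 20.8 J/(mol·K).
ΔU = 0.921×20.8×(239−414) = -3350 J.

-3350 J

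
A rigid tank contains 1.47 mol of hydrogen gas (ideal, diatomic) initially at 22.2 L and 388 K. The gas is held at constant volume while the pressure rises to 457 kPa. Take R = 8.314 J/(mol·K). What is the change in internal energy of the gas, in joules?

13500 J

P₁ = nRT₁/V₁ = 1.47×8.314×388/22.2 = 214 kPa.
Isochoric: V stays 22.2 L; P/T = const ⇒ T₂ = 830 K, P₂ = 457 kPa.
For an ideal gas ΔU = nCvΔT with Cv = (5/2)R = 20.8 J/(mol·K).
ΔU = 1.47×20.8×(830−388) = 13500 J.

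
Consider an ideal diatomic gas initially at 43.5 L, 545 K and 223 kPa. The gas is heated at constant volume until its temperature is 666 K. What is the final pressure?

273 kPa

Isochoric: V stays 43.5 L; P/T = const ⇒ T₂ = 666 K, P₂ = 273 kPa.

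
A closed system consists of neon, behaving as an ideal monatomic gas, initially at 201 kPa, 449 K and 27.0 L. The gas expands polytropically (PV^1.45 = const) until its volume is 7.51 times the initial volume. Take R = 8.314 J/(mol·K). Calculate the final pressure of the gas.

10.8 kPa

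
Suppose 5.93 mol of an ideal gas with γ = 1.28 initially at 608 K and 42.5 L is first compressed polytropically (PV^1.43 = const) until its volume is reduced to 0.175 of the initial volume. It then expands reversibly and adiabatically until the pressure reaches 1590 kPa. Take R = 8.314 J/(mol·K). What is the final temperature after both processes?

P₁ = nRT₁/V₁ = 5.93×8.314×608/42.5 = 705 kPa.
Step 1 — Polytropic n=1.43: T₂ = T₁(V₁/V₂)^(n−1) = 608×(5.71)^0.43 = 1290 K; P₂ = P₁(V₁/V₂)^n = 8530 kPa.
W = (P₁V₁−P₂V₂)/(n−1) = (705×42.5−8530×7.44)/0.43 = -77800 J.
ΔU = nCvΔT = 5.93×29.7×(1290−608) = 119000 J.
Q = ΔU + W = 41700 J.
State after step 1: P = 8530 kPa, V = 7.44 L, T = 1290 K.
Step 2 — Adiabatic: T₂/T₁ = (P₂/P₁)^((γ−1)/γ) ⇒ T₂ = 1290×(0.186)^0.219 = 891 K; V₂ = 27.6 L.
ΔU = nCvΔT = 5.93×29.7×(891−1290) = -69600 J.
Q = 0 for an adiabatic process, so W = −ΔU = 69600 J.
Net over both steps: W = -8140 J, Q = 41700 J, ΔU = 49800 J.

891 K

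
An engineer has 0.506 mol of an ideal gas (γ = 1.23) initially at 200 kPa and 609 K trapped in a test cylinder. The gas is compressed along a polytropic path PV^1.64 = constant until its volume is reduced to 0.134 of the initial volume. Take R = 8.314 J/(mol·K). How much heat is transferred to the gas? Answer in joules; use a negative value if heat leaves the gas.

V₁ = nRT₁/P₁ = 0.506×8.314×609/200 = 12.8 L.
Polytropic n=1.64: T₂ = T₁(V₁/V₂)^(n−1) = 609×(7.46)^0.64 = 2200 K; P₂ = P₁(V₁/V₂)^n = 5400 kPa.
W = (P₁V₁−P₂V₂)/(n−1) = (200×12.8−5400×1.72)/0.64 = -10500 J.
ΔU = nCvΔT = 0.506×36.1×(2200−609) = 29200 J.
Q = ΔU + W = 18700 J.

18700 J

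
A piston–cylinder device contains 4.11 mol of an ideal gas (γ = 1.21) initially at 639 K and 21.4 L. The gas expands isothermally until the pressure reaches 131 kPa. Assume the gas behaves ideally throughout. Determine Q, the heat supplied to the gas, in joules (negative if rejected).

44800 J

P₁ = nRT₁/V₁ = 4.11×8.314×639/21.4 = 1020 kPa.
Isothermal: T stays 639 K; PV = const ⇒ V₂ = 167 L, P₂ = 131 kPa.
ΔU = 0 (ideal gas, T constant).
W = nRT ln(V₂/V₁) = 4.11×8.314×639×ln(7.79) = 44800 J.
Q = ΔU + W = 44800 J.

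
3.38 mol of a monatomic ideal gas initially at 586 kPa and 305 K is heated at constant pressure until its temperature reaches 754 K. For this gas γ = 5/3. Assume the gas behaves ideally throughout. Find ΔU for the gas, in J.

V₁ = nRT₁/P₁ = 3.38×8.314×305/586 = 14.6 L.
Isobaric: P stays 586 kPa; V/T = const ⇒ T₂ = 754 K, V₂ = 36.2 L.
For an ideal gas ΔU = nCvΔT with Cv = (3/2)R = 12.5 J/(mol·K).
ΔU = 3.38×12.5×(754−305) = 18900 J.

18900 J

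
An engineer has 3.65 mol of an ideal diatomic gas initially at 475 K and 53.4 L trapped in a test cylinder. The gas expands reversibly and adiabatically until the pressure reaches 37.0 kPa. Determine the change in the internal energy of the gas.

P₁ = nRT₁/V₁ = 3.65×8.314×475/53.4 = 270 kPa.
Adiabatic: T₂/T₁ = (P₂/P₁)^((γ−1)/γ) ⇒ T₂ = 475×(0.137)^0.286 = 269 K; V₂ = 221 L.
For an ideal gas ΔU = nCvΔT with Cv = (5/2)R = 20.8 J/(mol·K).
ΔU = 3.65×20.8×(269−475) = -15600 J.

-15600 J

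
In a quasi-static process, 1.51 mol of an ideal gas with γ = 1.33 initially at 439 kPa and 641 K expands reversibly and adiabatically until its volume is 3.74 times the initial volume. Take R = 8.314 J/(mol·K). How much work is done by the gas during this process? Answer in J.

V₁ = nRT₁/P₁ = 1.51×8.314×641/439 = 18.3 L.
Adiabatic: TV^(γ−1) = const ⇒ T₂ = 641×(0.267)^0.330 = 415 K; PV^γ = const ⇒ P₂ = 76.0 kPa.
ΔU = nCvΔT = 1.51×25.2×(415−641) = -8610 J.
Q = 0 for an adiabatic process, so W = −ΔU = 8610 J.

8610 J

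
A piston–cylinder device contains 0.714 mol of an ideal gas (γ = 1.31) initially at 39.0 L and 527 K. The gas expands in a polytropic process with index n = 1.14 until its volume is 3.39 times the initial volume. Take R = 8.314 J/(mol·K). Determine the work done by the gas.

3510 J

P₁ = nRT₁/V₁ = 0.714×8.314×527/39.0 = 80.2 kPa.
Polytropic n=1.14: T₂ = T₁(V₁/V₂)^(n−1) = 527×(0.295)^0.14 = 444 K; P₂ = P₁(V₁/V₂)^n = 19.9 kPa.
W = (P₁V₁−P₂V₂)/(n−1) = (80.2×39.0−19.9×132)/0.14 = 3510 J.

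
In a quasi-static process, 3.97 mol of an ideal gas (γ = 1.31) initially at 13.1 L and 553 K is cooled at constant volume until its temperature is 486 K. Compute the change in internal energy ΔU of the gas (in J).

-7130 J

P₁ = nRT₁/V₁ = 3.97×8.314×553/13.1 = 1390 kPa.
Isochoric: V stays 13.1 L; P/T = const ⇒ T₂ = 486 K, P₂ = 1220 kPa.
For an ideal gas ΔU = nCvΔT with Cv = R/(γ−1) = 26.8 J/(mol·K).
ΔU = 3.97×26.8×(486−553) = -7130 J.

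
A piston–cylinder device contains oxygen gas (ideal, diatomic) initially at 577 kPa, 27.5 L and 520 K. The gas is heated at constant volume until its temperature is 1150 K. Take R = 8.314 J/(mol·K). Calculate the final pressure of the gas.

1280 kPa

Isochoric: V stays 27.5 L; P/T = const ⇒ T₂ = 1150 K, P₂ = 1280 kPa.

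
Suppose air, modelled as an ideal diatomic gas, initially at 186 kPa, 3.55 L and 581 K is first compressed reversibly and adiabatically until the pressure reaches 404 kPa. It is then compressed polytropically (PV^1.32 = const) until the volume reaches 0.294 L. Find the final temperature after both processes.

1350 K

n = P₁V₁/(RT₁) = 186×3.55/(8.314×581) = 0.137 mol.
Step 1 — Adiabatic: T₂/T₁ = (P₂/P₁)^((γ−1)/γ) ⇒ T₂ = 581×(2.17)^0.286 = 725 K; V₂ = 2.04 L.
ΔU = nCvΔT = 0.137×20.8×(725−581) = 410 J.
Q = 0 for an adiabatic process, so W = −ΔU = -410 J.
State after step 1: P = 404 kPa, V = 2.04 L, T = 725 K.
Step 2 — Polytropic n=1.32: T₂ = T₁(V₁/V₂)^(n−1) = 725×(6.94)^0.32 = 1350 K; P₂ = P₁(V₁/V₂)^n = 5210 kPa.
W = (P₁V₁−P₂V₂)/(n−1) = (404×2.04−5210×0.294)/0.32 = -2210 J.
ΔU = nCvΔT = 0.137×20.8×(1350−725) = 1770 J.
Q = ΔU + W = -442 J.
Net over both steps: W = -2620 J, Q = -442 J, ΔU = 2180 J.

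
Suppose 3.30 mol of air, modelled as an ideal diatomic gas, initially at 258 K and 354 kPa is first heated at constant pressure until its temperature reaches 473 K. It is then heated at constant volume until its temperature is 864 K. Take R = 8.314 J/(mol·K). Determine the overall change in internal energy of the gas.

41600 J

V₁ = nRT₁/P₁ = 3.30×8.314×258/354 = 20.0 L.
Step 1 — Isobaric: P stays 354 kPa; V/T = const ⇒ T₂ = 473 K, V₂ = 36.7 L.
W = PΔV = 354×(36.7−20.0) kPa·L = 5900 J.
ΔU = nCvΔT = 3.30×20.8×(473−258) = 14700 J.
Q = ΔU + W = nCpΔT = 20600 J.
State after step 1: P = 354 kPa, V = 36.7 L, T = 473 K.
Step 2 — Isochoric: V stays 36.7 L; P/T = const ⇒ T₂ = 864 K, P₂ = 647 kPa.
W = 0 (no volume change).
ΔU = nCvΔT = 3.30×20.8×(864−473) = 26800 J.
Q = ΔU = 26800 J.
Net over both steps: W = 5900 J, Q = 47500 J, ΔU = 41600 J.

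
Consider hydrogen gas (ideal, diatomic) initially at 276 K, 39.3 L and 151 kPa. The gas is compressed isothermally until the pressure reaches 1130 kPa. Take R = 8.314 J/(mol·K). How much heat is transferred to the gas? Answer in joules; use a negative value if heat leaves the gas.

n = P₁V₁/(RT₁) = 151×39.3/(8.314×276) = 2.59 mol.
Isothermal: T stays 276 K; PV = const ⇒ V₂ = 5.25 L, P₂ = 1130 kPa.
ΔU = 0 (ideal gas, T constant).
W = nRT ln(V₂/V₁) = 2.59×8.314×276×ln(0.134) = -11900 J.
Q = ΔU + W = -11900 J.

-11900 J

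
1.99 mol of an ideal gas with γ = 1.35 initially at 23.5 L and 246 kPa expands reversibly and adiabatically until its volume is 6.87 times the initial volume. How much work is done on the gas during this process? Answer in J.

-8100 J

T₁ = P₁V₁/(nR) = 246×23.5/(1.99×8.314) = 349 K.
Adiabatic: TV^(γ−1) = const ⇒ T₂ = 349×(0.146)^0.350 = 178 K; PV^γ = const ⇒ P₂ = 18.2 kPa.
ΔU = nCvΔT = 1.99×23.8×(178−349) = -8100 J.
Q = 0 for an adiabatic process, so W = −ΔU = 8100 J.
Work done on the gas = −W_by = -8100 J.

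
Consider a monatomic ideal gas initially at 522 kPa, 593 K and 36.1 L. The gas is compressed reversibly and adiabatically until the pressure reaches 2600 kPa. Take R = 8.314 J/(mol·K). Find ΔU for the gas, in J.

25500 J

n = P₁V₁/(RT₁) = 522×36.1/(8.314×593) = 3.82 mol.
Adiabatic: T₂/T₁ = (P₂/P₁)^((γ−1)/γ) ⇒ T₂ = 593×(4.98)^0.400 = 1130 K; V₂ = 13.8 L.
For an ideal gas ΔU = nCvΔT with Cv = (3/2)R = 12.5 J/(mol·K).
ΔU = 3.82×12.5×(1130−593) = 25500 J.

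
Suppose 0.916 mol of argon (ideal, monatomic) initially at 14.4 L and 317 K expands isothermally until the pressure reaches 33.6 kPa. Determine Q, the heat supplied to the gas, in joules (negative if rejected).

P₁ = nRT₁/V₁ = 0.916×8.314×317/14.4 = 168 kPa.
Isothermal: T stays 317 K; PV = const ⇒ V₂ = 71.8 L, P₂ = 33.6 kPa.
ΔU = 0 (ideal gas, T constant).
W = nRT ln(V₂/V₁) = 0.916×8.314×317×ln(4.99) = 3880 J.
Q = ΔU + W = 3880 J.

3880 J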